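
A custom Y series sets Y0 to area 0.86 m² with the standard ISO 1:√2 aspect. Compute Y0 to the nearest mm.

780 × 1103 mm

Let the short side be w mm. Then w · w√2 = 0.86 m² = 860,000 mm².
w² = 860,000/√2, so w ≈ 779.8 mm; long side = w√2 ≈ 1102.8 mm.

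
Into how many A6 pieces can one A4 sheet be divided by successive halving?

Each ISO step halves the sheet: 1 × A4 → 2 × A5 → 4 × A6
From A4 to A6 is 2 halving steps: 2^2 = 4.

4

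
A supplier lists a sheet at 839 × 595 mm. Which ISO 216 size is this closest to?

Aspect ratio 839/595 ≈ 1.410 — close to the ISO √2 ≈ 1.414.
In the A-series (A0 area = 1 m²): A1 = 594 × 841 mm.
Off by 3 mm total — nearest standard size.

A1 (594 × 841 mm)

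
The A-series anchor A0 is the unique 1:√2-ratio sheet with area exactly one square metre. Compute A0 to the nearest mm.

Let the short side be w mm. Then the long side is w√2 and w · w√2 = 10⁶ mm².
w² = 10⁶/√2, so w = 1000 / 2^(1/4) ≈ 840.9 mm; long side = 1000 · 2^(1/4) ≈ 1189.2 mm.

841 × 1189 mm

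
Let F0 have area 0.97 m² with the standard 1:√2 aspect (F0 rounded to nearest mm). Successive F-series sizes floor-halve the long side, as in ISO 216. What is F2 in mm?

Let F0's short side be w mm. w · w√2 = 0.97 m² = 970,000 mm², so w ≈ 828.2 mm and w√2 ≈ 1171.2 mm → F0 = 828 × 1171 mm.
F1: ⌊1171/2⌋ × 828 = 585 × 828 mm
F2: ⌊828/2⌋ × 585 = 414 × 585 mm

414 × 585 mm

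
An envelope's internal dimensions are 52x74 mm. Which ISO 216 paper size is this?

Aspect ratio 74/52 ≈ 1.423 — close to the ISO √2 ≈ 1.414.
In the A-series (A0 area = 1 m²): A8 = 52 × 74 mm.

A8 (52 × 74 mm)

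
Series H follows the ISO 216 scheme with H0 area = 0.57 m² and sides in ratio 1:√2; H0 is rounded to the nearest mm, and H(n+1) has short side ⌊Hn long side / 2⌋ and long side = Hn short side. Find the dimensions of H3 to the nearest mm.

Let H0's short side be w mm. w · w√2 = 0.57 m² = 570,000 mm², so w ≈ 634.9 mm and w√2 ≈ 897.8 mm → H0 = 635 × 898 mm.
H1: ⌊898/2⌋ × 635 = 449 × 635 mm
H2: ⌊635/2⌋ × 449 = 317 × 449 mm
H3: ⌊449/2⌋ × 317 = 224 × 317 mm

224 × 317 mm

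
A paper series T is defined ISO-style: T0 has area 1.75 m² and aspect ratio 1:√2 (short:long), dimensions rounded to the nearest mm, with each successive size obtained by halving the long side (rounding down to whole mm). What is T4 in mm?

278 × 393 mm

Let T0's short side be w mm. w · w√2 = 1.75 m² = 1,750,000 mm², so w ≈ 1112.4 mm and w√2 ≈ 1573.2 mm → T0 = 1112 × 1573 mm.
T1: ⌊1573/2⌋ × 1112 = 786 × 1112 mm
T2: ⌊1112/2⌋ × 786 = 556 × 786 mm
T3: ⌊786/2⌋ × 556 = 393 × 556 mm
T4: ⌊556/2⌋ × 393 = 278 × 393 mm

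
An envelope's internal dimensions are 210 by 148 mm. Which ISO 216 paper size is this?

Aspect ratio 210/148 ≈ 1.419 — close to the ISO √2 ≈ 1.414.
In the A-series (A0 area = 1 m²): A5 = 148 × 210 mm.

A5 (148 × 210 mm)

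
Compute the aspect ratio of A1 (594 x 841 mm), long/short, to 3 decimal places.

1.416

841 / 594 = 1.416
ISO 216 targets √2 ≈ 1.414; the +0.002 deviation is from mm rounding.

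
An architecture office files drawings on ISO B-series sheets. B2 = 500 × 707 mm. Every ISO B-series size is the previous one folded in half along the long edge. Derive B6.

125 × 176 mm

B3: ⌊707/2⌋ × 500 = 353 × 500 mm
B4: ⌊500/2⌋ × 353 = 250 × 353 mm
B5: ⌊353/2⌋ × 250 = 176 × 250 mm
B6: ⌊250/2⌋ × 176 = 125 × 176 mm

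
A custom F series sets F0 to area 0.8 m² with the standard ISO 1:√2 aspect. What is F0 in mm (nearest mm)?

Let the short side be w mm. Then w · w√2 = 0.8 m² = 800,000 mm².
w² = 800,000/√2, so w ≈ 752.1 mm; long side = w√2 ≈ 1063.7 mm.

752 × 1064 mm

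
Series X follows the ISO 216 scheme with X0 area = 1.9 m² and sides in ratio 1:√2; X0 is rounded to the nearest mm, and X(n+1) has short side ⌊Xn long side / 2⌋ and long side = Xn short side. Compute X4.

289 × 409 mm

Let X0's short side be w mm. w · w√2 = 1.9 m² = 1,900,000 mm², so w ≈ 1159.1 mm and w√2 ≈ 1639.2 mm → X0 = 1159 × 1639 mm.
X1: ⌊1639/2⌋ × 1159 = 819 × 1159 mm
X2: ⌊1159/2⌋ × 819 = 579 × 819 mm
X3: ⌊819/2⌋ × 579 = 409 × 579 mm
X4: ⌊579/2⌋ × 409 = 289 × 409 mm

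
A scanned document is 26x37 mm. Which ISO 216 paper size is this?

Aspect ratio 37/26 ≈ 1.423 — close to the ISO √2 ≈ 1.414.
In the A-series (A0 area = 1 m²): A10 = 26 × 37 mm.

A10 (26 × 37 mm)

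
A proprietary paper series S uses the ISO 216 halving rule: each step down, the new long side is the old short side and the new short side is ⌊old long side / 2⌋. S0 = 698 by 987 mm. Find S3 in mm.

246 × 349 mm

S1: ⌊987/2⌋ × 698 = 493 × 698 mm
S2: ⌊698/2⌋ × 493 = 349 × 493 mm
S3: ⌊493/2⌋ × 349 = 246 × 349 mm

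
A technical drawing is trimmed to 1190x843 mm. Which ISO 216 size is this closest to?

Aspect ratio 1190/843 ≈ 1.412 — close to the ISO √2 ≈ 1.414.
In the A-series (A0 area = 1 m²): A0 = 841 × 1189 mm.
Off by 3 mm total — nearest standard size.

A0 (841 × 1189 mm)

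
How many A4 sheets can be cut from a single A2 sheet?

Each ISO step halves the sheet: 1 × A2 → 2 × A3 → 4 × A4
From A2 to A4 is 2 halving steps: 2^2 = 4.

4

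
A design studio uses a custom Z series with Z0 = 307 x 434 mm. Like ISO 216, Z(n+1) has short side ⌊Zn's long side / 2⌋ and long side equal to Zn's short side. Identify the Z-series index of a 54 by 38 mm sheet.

Z6

Z0: 307 × 434 mm
Z1: 217 × 307 mm
Z2: 153 × 217 mm
Z3: 108 × 153 mm
Z4: 76 × 108 mm
Z5: 54 × 76 mm
Z6: 38 × 54 mm
Z7: 27 × 38 mm
→ matches Z6.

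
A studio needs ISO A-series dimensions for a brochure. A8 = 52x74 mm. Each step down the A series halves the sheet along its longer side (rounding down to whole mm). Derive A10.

A9: ⌊74/2⌋ × 52 = 37 × 52 mm
A10: ⌊52/2⌋ × 37 = 26 × 37 mm

26 × 37 mm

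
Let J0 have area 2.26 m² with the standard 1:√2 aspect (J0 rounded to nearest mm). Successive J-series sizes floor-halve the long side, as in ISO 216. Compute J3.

Let J0's short side be w mm. w · w√2 = 2.26 m² = 2,260,000 mm², so w ≈ 1264.1 mm and w√2 ≈ 1787.8 mm → J0 = 1264 × 1788 mm.
J1: ⌊1788/2⌋ × 1264 = 894 × 1264 mm
J2: ⌊1264/2⌋ × 894 = 632 × 894 mm
J3: ⌊894/2⌋ × 632 = 447 × 632 mm

447 × 632 mm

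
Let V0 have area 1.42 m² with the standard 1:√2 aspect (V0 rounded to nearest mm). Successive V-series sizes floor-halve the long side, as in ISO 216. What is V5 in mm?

Let V0's short side be w mm. w · w√2 = 1.42 m² = 1,420,000 mm², so w ≈ 1002.0 mm and w√2 ≈ 1417.1 mm → V0 = 1002 × 1417 mm.
V1: ⌊1417/2⌋ × 1002 = 708 × 1002 mm
V2: ⌊1002/2⌋ × 708 = 501 × 708 mm
V3: ⌊708/2⌋ × 501 = 354 × 501 mm
V4: ⌊501/2⌋ × 354 = 250 × 354 mm
V5: ⌊354/2⌋ × 250 = 177 × 250 mm

177 × 250 mm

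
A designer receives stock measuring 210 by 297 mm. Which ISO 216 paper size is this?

A4 (210 × 297 mm)

Aspect ratio 297/210 ≈ 1.414 — close to the ISO √2 ≈ 1.414.
In the A-series (A0 area = 1 m²): A4 = 210 × 297 mm.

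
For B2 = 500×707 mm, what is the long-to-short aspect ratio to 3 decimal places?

707 / 500 = 1.414
Matches √2 ≈ 1.414 — the ISO 216 defining ratio.

1.414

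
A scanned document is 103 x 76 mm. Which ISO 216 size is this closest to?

A7 (74 × 105 mm)

Aspect ratio 103/76 ≈ 1.355 (ISO target is √2 ≈ 1.414).
In the A-series (A0 area = 1 m²): A7 = 74 × 105 mm.
Off by 4 mm total — nearest standard size.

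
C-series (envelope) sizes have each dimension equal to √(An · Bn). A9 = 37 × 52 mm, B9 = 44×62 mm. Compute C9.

Short side: √(37 · 44) = √1628 ≈ 40.3 → 40 mm
Long side: √(52 · 62) = √3224 ≈ 56.8 → 57 mm

40 × 57 mm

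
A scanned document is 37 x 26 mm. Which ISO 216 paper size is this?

A10 (26 × 37 mm)

Aspect ratio 37/26 ≈ 1.423 — close to the ISO √2 ≈ 1.414.
In the A-series (A0 area = 1 m²): A10 = 26 × 37 mm.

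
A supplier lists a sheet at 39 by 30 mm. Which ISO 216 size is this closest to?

Aspect ratio 39/30 ≈ 1.300 (ISO target is √2 ≈ 1.414).
In the C-series (envelope sizes, between A and B): C10 = 28 × 40 mm.
Off by 3 mm total — nearest standard size.

C10 (28 × 40 mm)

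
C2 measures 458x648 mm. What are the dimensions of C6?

C3: ⌊648/2⌋ × 458 = 324 × 458 mm
C4: ⌊458/2⌋ × 324 = 229 × 324 mm
C5: ⌊324/2⌋ × 229 = 162 × 229 mm
C6: ⌊229/2⌋ × 162 = 114 × 162 mm

114 × 162 mm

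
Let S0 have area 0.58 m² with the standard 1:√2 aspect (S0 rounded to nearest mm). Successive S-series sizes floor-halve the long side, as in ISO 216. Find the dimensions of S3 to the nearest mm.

Let S0's short side be w mm. w · w√2 = 0.58 m² = 580,000 mm², so w ≈ 640.4 mm and w√2 ≈ 905.7 mm → S0 = 640 × 906 mm.
S1: ⌊906/2⌋ × 640 = 453 × 640 mm
S2: ⌊640/2⌋ × 453 = 320 × 453 mm
S3: ⌊453/2⌋ × 320 = 226 × 320 mm

226 × 320 mm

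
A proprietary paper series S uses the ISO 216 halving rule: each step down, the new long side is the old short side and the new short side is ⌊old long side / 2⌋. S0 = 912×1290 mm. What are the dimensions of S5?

161 × 228 mm

S1 = 645 × 912 mm (from S0 by 1 halving).
S2: ⌊912/2⌋ × 645 = 456 × 645 mm
S3: ⌊645/2⌋ × 456 = 322 × 456 mm
S4: ⌊456/2⌋ × 322 = 228 × 322 mm
S5: ⌊322/2⌋ × 228 = 161 × 228 mm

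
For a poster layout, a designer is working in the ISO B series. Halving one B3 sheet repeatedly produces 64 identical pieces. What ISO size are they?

B9

64 = 2^6, so 6 halving steps.
B3 → B4 → … → B9 after 6 steps.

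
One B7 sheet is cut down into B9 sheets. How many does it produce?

Each ISO step halves the sheet: 1 × B7 → 2 × B8 → 4 × B9
From B7 to B9 is 2 halving steps: 2^2 = 4.

4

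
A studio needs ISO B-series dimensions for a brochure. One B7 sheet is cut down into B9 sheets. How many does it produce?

4

Each ISO step halves the sheet: 1 × B7 → 2 × B8 → 4 × B9
From B7 to B9 is 2 halving steps: 2^2 = 4.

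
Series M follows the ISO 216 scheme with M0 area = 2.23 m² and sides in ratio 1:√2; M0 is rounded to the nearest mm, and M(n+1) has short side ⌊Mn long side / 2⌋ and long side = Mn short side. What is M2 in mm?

Let M0's short side be w mm. w · w√2 = 2.23 m² = 2,230,000 mm², so w ≈ 1255.7 mm and w√2 ≈ 1775.9 mm → M0 = 1256 × 1776 mm.
M1: ⌊1776/2⌋ × 1256 = 888 × 1256 mm
M2: ⌊1256/2⌋ × 888 = 628 × 888 mm

628 × 888 mm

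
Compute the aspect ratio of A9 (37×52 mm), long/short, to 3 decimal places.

1.405

52 / 37 = 1.405
ISO 216 targets √2 ≈ 1.414; the -0.009 deviation is from mm rounding.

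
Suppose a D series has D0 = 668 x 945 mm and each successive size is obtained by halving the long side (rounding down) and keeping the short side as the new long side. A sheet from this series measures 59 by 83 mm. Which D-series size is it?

D0: 668 × 945 mm
D1: 472 × 668 mm
D2: 334 × 472 mm
D3: 236 × 334 mm
D4: 167 × 236 mm
D5: 118 × 167 mm
D6: 83 × 118 mm
D7: 59 × 83 mm
D8: 41 × 59 mm
→ matches D7.

D7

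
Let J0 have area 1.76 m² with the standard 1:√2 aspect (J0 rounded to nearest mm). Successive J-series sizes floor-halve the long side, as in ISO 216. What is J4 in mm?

279 × 394 mm

Let J0's short side be w mm. w · w√2 = 1.76 m² = 1,760,000 mm², so w ≈ 1115.6 mm and w√2 ≈ 1577.7 mm → J0 = 1116 × 1578 mm.
J1: ⌊1578/2⌋ × 1116 = 789 × 1116 mm
J2: ⌊1116/2⌋ × 789 = 558 × 789 mm
J3: ⌊789/2⌋ × 558 = 394 × 558 mm
J4: ⌊558/2⌋ × 394 = 279 × 394 mm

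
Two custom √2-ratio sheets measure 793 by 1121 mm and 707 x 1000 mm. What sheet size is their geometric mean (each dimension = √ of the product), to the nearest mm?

Short side: √(793 · 707) = √560651 ≈ 748.8 → 749 mm
Long side: √(1121 · 1000) = √1121000 ≈ 1058.8 → 1059 mm

749 × 1059 mm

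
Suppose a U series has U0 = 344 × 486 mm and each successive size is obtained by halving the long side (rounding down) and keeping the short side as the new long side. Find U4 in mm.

U1: ⌊486/2⌋ × 344 = 243 × 344 mm
U2: ⌊344/2⌋ × 243 = 172 × 243 mm
U3: ⌊243/2⌋ × 172 = 121 × 172 mm
U4: ⌊172/2⌋ × 121 = 86 × 121 mm

86 × 121 mm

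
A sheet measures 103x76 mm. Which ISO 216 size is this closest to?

A7 (74 × 105 mm)

Aspect ratio 103/76 ≈ 1.355 (ISO target is √2 ≈ 1.414).
In the A-series (A0 area = 1 m²): A7 = 74 × 105 mm.
Off by 4 mm total — nearest standard size.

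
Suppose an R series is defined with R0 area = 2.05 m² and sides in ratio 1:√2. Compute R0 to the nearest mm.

Let the short side be w mm. Then w · w√2 = 2.05 m² = 2,050,000 mm².
w² = 2,050,000/√2, so w ≈ 1204.0 mm; long side = w√2 ≈ 1702.7 mm.

1204 × 1703 mm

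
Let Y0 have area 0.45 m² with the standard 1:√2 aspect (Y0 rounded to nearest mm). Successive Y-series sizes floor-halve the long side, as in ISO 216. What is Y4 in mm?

141 × 199 mm

Let Y0's short side be w mm. w · w√2 = 0.45 m² = 450,000 mm², so w ≈ 564.1 mm and w√2 ≈ 797.7 mm → Y0 = 564 × 798 mm.
Y1: ⌊798/2⌋ × 564 = 399 × 564 mm
Y2: ⌊564/2⌋ × 399 = 282 × 399 mm
Y3: ⌊399/2⌋ × 282 = 199 × 282 mm
Y4: ⌊282/2⌋ × 199 = 141 × 199 mm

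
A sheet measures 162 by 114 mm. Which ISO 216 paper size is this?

C6 (114 × 162 mm)

Aspect ratio 162/114 ≈ 1.421 — close to the ISO √2 ≈ 1.414.
In the C-series (envelope sizes, between A and B): C6 = 114 × 162 mm.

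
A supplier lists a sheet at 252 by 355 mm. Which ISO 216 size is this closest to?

B4 (250 × 353 mm)

Aspect ratio 355/252 ≈ 1.409 — close to the ISO √2 ≈ 1.414.
In the B-series (B0 = 1000 × 1414 mm): B4 = 250 × 353 mm.
Off by 4 mm total — nearest standard size.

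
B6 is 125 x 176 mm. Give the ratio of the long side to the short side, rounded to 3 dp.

176 / 125 = 1.408
ISO 216 targets √2 ≈ 1.414; the -0.006 deviation is from mm rounding.

1.408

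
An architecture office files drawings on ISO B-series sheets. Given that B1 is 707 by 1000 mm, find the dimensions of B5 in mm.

B2: ⌊1000/2⌋ × 707 = 500 × 707 mm
B3: ⌊707/2⌋ × 500 = 353 × 500 mm
B4: ⌊500/2⌋ × 353 = 250 × 353 mm
B5: ⌊353/2⌋ × 250 = 176 × 250 mm

176 × 250 mm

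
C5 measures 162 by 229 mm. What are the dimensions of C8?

C6: ⌊229/2⌋ × 162 = 114 × 162 mm
C7: ⌊162/2⌋ × 114 = 81 × 114 mm
C8: ⌊114/2⌋ × 81 = 57 × 81 mm

57 × 81 mm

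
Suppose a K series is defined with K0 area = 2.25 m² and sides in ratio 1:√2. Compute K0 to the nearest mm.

Let the short side be w mm. Then w · w√2 = 2.25 m² = 2,250,000 mm².
w² = 2,250,000/√2, so w ≈ 1261.3 mm; long side = w√2 ≈ 1783.8 mm.

1261 × 1784 mm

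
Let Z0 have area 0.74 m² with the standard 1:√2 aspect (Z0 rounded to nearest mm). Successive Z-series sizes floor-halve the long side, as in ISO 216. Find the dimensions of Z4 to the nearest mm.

Let Z0's short side be w mm. w · w√2 = 0.74 m² = 740,000 mm², so w ≈ 723.4 mm and w√2 ≈ 1023.0 mm → Z0 = 723 × 1023 mm.
Z1: ⌊1023/2⌋ × 723 = 511 × 723 mm
Z2: ⌊723/2⌋ × 511 = 361 × 511 mm
Z3: ⌊511/2⌋ × 361 = 255 × 361 mm
Z4: ⌊361/2⌋ × 255 = 180 × 255 mm

180 × 255 mm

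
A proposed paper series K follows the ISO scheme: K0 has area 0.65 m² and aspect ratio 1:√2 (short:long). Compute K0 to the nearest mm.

Let the short side be w mm. Then w · w√2 = 0.65 m² = 650,000 mm².
w² = 650,000/√2, so w ≈ 678.0 mm; long side = w√2 ≈ 958.8 mm.

678 × 959 mm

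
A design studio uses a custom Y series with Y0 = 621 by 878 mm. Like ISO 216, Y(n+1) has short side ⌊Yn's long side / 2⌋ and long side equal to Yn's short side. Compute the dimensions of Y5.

Y1 = 439 × 621 mm (from Y0 by 1 halving).
Y2: ⌊621/2⌋ × 439 = 310 × 439 mm
Y3: ⌊439/2⌋ × 310 = 219 × 310 mm
Y4: ⌊310/2⌋ × 219 = 155 × 219 mm
Y5: ⌊219/2⌋ × 155 = 109 × 155 mm

109 × 155 mm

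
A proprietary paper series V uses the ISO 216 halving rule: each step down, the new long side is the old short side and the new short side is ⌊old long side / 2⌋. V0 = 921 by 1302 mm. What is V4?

V1: ⌊1302/2⌋ × 921 = 651 × 921 mm
V2: ⌊921/2⌋ × 651 = 460 × 651 mm
V3: ⌊651/2⌋ × 460 = 325 × 460 mm
V4: ⌊460/2⌋ × 325 = 230 × 325 mm

230 × 325 mm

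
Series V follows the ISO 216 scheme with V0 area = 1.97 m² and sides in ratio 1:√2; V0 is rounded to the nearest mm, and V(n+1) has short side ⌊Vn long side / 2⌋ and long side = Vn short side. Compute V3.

417 × 590 mm

Let V0's short side be w mm. w · w√2 = 1.97 m² = 1,970,000 mm², so w ≈ 1180.3 mm and w√2 ≈ 1669.1 mm → V0 = 1180 × 1669 mm.
V1: ⌊1669/2⌋ × 1180 = 834 × 1180 mm
V2: ⌊1180/2⌋ × 834 = 590 × 834 mm
V3: ⌊834/2⌋ × 590 = 417 × 590 mm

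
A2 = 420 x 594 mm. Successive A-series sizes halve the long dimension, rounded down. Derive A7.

74 × 105 mm

A3: ⌊594/2⌋ × 420 = 297 × 420 mm
A4: ⌊420/2⌋ × 297 = 210 × 297 mm
A5: ⌊297/2⌋ × 210 = 148 × 210 mm
A6: ⌊210/2⌋ × 148 = 105 × 148 mm
A7: ⌊148/2⌋ × 105 = 74 × 105 mm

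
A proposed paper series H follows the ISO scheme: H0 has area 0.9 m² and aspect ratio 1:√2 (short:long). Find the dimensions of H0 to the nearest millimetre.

798 × 1128 mm

Let the short side be w mm. Then w · w√2 = 0.9 m² = 900,000 mm².
w² = 900,000/√2, so w ≈ 797.7 mm; long side = w√2 ≈ 1128.2 mm.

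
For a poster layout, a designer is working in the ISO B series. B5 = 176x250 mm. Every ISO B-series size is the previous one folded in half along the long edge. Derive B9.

44 × 62 mm

B6: ⌊250/2⌋ × 176 = 125 × 176 mm
B7: ⌊176/2⌋ × 125 = 88 × 125 mm
B8: ⌊125/2⌋ × 88 = 62 × 88 mm
B9: ⌊88/2⌋ × 62 = 44 × 62 mm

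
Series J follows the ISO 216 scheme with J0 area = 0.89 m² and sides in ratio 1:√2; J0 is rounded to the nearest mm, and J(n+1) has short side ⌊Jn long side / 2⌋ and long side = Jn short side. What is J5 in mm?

140 × 198 mm

Let J0's short side be w mm. w · w√2 = 0.89 m² = 890,000 mm², so w ≈ 793.3 mm and w√2 ≈ 1121.9 mm → J0 = 793 × 1122 mm.
J1: ⌊1122/2⌋ × 793 = 561 × 793 mm
J2: ⌊793/2⌋ × 561 = 396 × 561 mm
J3: ⌊561/2⌋ × 396 = 280 × 396 mm
J4: ⌊396/2⌋ × 280 = 198 × 280 mm
J5: ⌊280/2⌋ × 198 = 140 × 198 mm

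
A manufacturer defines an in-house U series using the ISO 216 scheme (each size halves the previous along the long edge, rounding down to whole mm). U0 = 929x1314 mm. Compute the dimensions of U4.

U1: ⌊1314/2⌋ × 929 = 657 × 929 mm
U2: ⌊929/2⌋ × 657 = 464 × 657 mm
U3: ⌊657/2⌋ × 464 = 328 × 464 mm
U4: ⌊464/2⌋ × 328 = 232 × 328 mm

232 × 328 mm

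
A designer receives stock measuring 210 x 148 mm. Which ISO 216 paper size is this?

A5 (148 × 210 mm)

Aspect ratio 210/148 ≈ 1.419 — close to the ISO √2 ≈ 1.414.
In the A-series (A0 area = 1 m²): A5 = 148 × 210 mm.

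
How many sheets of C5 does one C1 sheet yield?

16

Each ISO step halves the sheet: 1 × C1 → 2 × C2 → 4 × C3 → 8 × C4 → …
From C1 to C5 is 4 halving steps: 2^4 = 16.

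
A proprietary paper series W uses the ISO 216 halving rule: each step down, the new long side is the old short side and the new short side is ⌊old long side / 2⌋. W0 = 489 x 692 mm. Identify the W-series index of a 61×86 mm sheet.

W6

W0: 489 × 692 mm
W1: 346 × 489 mm
W2: 244 × 346 mm
W3: 173 × 244 mm
W4: 122 × 173 mm
W5: 86 × 122 mm
W6: 61 × 86 mm
W7: 43 × 61 mm
→ matches W6.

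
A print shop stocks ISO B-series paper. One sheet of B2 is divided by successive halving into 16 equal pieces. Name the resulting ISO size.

B6

16 = 2^4, so 4 halving steps.
B2 → B3 → … → B6 after 4 steps.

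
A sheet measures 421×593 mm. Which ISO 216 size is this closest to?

Aspect ratio 593/421 ≈ 1.409 — close to the ISO √2 ≈ 1.414.
In the A-series (A0 area = 1 m²): A2 = 420 × 594 mm.
Off by 2 mm total — nearest standard size.

A2 (420 × 594 mm)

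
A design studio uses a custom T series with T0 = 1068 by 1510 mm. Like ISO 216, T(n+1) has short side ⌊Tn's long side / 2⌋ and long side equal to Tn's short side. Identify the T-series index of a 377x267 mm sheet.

T4

T0: 1068 × 1510 mm
T1: 755 × 1068 mm
T2: 534 × 755 mm
T3: 377 × 534 mm
T4: 267 × 377 mm
T5: 188 × 267 mm
→ matches T4.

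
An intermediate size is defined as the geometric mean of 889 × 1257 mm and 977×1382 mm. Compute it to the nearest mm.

Short side: √(889 · 977) = √868553 ≈ 932.0 → 932 mm
Long side: √(1257 · 1382) = √1737174 ≈ 1318.0 → 1318 mm

932 × 1318 mm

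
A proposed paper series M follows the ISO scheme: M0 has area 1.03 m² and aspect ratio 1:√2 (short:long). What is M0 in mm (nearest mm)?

Let the short side be w mm. Then w · w√2 = 1.03 m² = 1,030,000 mm².
w² = 1,030,000/√2, so w ≈ 853.4 mm; long side = w√2 ≈ 1206.9 mm.

853 × 1207 mm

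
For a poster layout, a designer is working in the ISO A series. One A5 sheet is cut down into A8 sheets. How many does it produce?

Each ISO step halves the sheet: 1 × A5 → 2 × A6 → 4 × A7 → 8 × A8
From A5 to A8 is 3 halving steps: 2^3 = 8.

8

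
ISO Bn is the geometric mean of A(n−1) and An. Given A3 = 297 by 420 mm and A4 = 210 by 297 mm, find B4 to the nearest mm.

250 × 353 mm

Short side: √(297 · 210) = √62370 ≈ 249.7 → 250 mm
Long side: √(420 · 297) = √124740 ≈ 353.2 → 353 mm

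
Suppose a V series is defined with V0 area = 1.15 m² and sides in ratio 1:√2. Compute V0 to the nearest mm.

902 × 1275 mm

Let the short side be w mm. Then w · w√2 = 1.15 m² = 1,150,000 mm².
w² = 1,150,000/√2, so w ≈ 901.8 mm; long side = w√2 ≈ 1275.3 mm.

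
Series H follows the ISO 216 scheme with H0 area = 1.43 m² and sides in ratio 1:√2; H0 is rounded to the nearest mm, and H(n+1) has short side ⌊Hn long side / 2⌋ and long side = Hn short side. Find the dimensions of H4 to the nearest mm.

Let H0's short side be w mm. w · w√2 = 1.43 m² = 1,430,000 mm², so w ≈ 1005.6 mm and w√2 ≈ 1422.1 mm → H0 = 1006 × 1422 mm.
H1: ⌊1422/2⌋ × 1006 = 711 × 1006 mm
H2: ⌊1006/2⌋ × 711 = 503 × 711 mm
H3: ⌊711/2⌋ × 503 = 355 × 503 mm
H4: ⌊503/2⌋ × 355 = 251 × 355 mm

251 × 355 mm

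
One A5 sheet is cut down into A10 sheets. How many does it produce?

Each ISO step halves the sheet: 1 × A5 → 2 × A6 → 4 × A7 → 8 × A8 → …
From A5 to A10 is 5 halving steps: 2^5 = 32.

32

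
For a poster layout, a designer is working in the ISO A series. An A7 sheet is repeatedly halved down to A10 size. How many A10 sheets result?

A7 = 74 × 105 mm; A10 = 26 × 37 mm.
Each halving step doubles the count; 3 steps from A7 to A10.
2^3 = 8.

8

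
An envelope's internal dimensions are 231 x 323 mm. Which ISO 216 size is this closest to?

C4 (229 × 324 mm)

Aspect ratio 323/231 ≈ 1.398 (ISO target is √2 ≈ 1.414).
In the C-series (envelope sizes, between A and B): C4 = 229 × 324 mm.
Off by 3 mm total — nearest standard size.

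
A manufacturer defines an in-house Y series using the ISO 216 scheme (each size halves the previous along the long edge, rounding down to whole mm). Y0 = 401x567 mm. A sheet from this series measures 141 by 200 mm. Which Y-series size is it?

Y3

Y0: 401 × 567 mm
Y1: 283 × 401 mm
Y2: 200 × 283 mm
Y3: 141 × 200 mm
Y4: 100 × 141 mm
→ matches Y3.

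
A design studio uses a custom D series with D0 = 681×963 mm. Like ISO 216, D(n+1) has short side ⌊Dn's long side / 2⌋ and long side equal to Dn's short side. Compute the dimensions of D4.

D1: ⌊963/2⌋ × 681 = 481 × 681 mm
D2: ⌊681/2⌋ × 481 = 340 × 481 mm
D3: ⌊481/2⌋ × 340 = 240 × 340 mm
D4: ⌊340/2⌋ × 240 = 170 × 240 mm

170 × 240 mm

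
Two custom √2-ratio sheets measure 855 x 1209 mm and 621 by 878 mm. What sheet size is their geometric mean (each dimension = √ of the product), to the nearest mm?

Short side: √(855 · 621) = √530955 ≈ 728.7 → 729 mm
Long side: √(1209 · 878) = √1061502 ≈ 1030.3 → 1030 mm

729 × 1030 mm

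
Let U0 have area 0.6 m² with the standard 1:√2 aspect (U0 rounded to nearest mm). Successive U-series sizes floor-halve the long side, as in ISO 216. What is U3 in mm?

230 × 325 mm

Let U0's short side be w mm. w · w√2 = 0.6 m² = 600,000 mm², so w ≈ 651.4 mm and w√2 ≈ 921.2 mm → U0 = 651 × 921 mm.
U1: ⌊921/2⌋ × 651 = 460 × 651 mm
U2: ⌊651/2⌋ × 460 = 325 × 460 mm
U3: ⌊460/2⌋ × 325 = 230 × 325 mm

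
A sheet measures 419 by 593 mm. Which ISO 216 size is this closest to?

Aspect ratio 593/419 ≈ 1.415 — close to the ISO √2 ≈ 1.414.
In the A-series (A0 area = 1 m²): A2 = 420 × 594 mm.
Off by 2 mm total — nearest standard size.

A2 (420 × 594 mm)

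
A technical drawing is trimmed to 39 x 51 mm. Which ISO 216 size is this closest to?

A9 (37 × 52 mm)

Aspect ratio 51/39 ≈ 1.308 (ISO target is √2 ≈ 1.414).
In the A-series (A0 area = 1 m²): A9 = 37 × 52 mm.
Off by 3 mm total — nearest standard size.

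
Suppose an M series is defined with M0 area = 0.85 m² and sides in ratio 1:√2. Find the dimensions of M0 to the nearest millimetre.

Let the short side be w mm. Then w · w√2 = 0.85 m² = 850,000 mm².
w² = 850,000/√2, so w ≈ 775.3 mm; long side = w√2 ≈ 1096.4 mm.

775 × 1096 mm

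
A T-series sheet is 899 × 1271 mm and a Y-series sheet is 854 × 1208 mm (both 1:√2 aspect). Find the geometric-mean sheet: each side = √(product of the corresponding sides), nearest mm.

876 × 1239 mm

Short side: √(899 · 854) = √767746 ≈ 876.2 → 876 mm
Long side: √(1271 · 1208) = √1535368 ≈ 1239.1 → 1239 mm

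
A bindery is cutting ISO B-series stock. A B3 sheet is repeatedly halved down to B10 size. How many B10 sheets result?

Each ISO step halves the sheet: 1 × B3 → 2 × B4 → 4 × B5 → 8 × B6 → …
From B3 to B10 is 7 halving steps: 2^7 = 128.

128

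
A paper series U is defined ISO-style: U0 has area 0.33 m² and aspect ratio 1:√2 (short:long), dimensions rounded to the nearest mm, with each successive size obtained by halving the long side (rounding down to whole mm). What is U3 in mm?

170 × 241 mm

Let U0's short side be w mm. w · w√2 = 0.33 m² = 330,000 mm², so w ≈ 483.1 mm and w√2 ≈ 683.1 mm → U0 = 483 × 683 mm.
U1: ⌊683/2⌋ × 483 = 341 × 483 mm
U2: ⌊483/2⌋ × 341 = 241 × 341 mm
U3: ⌊341/2⌋ × 241 = 170 × 241 mm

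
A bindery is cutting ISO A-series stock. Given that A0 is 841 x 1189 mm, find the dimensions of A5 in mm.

148 × 210 mm

A1: ⌊1189/2⌋ × 841 = 594 × 841 mm
A2: ⌊841/2⌋ × 594 = 420 × 594 mm
A3: ⌊594/2⌋ × 420 = 297 × 420 mm
A4: ⌊420/2⌋ × 297 = 210 × 297 mm
A5: ⌊297/2⌋ × 210 = 148 × 210 mm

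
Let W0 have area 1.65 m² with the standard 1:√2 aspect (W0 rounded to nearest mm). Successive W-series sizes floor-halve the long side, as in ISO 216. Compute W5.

Let W0's short side be w mm. w · w√2 = 1.65 m² = 1,650,000 mm², so w ≈ 1080.2 mm and w√2 ≈ 1527.6 mm → W0 = 1080 × 1528 mm.
W1: ⌊1528/2⌋ × 1080 = 764 × 1080 mm
W2: ⌊1080/2⌋ × 764 = 540 × 764 mm
W3: ⌊764/2⌋ × 540 = 382 × 540 mm
W4: ⌊540/2⌋ × 382 = 270 × 382 mm
W5: ⌊382/2⌋ × 270 = 191 × 270 mm

191 × 270 mm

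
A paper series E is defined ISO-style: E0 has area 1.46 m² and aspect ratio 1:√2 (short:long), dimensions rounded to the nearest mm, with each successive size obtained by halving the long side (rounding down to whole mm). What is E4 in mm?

Let E0's short side be w mm. w · w√2 = 1.46 m² = 1,460,000 mm², so w ≈ 1016.1 mm and w√2 ≈ 1436.9 mm → E0 = 1016 × 1437 mm.
E1: ⌊1437/2⌋ × 1016 = 718 × 1016 mm
E2: ⌊1016/2⌋ × 718 = 508 × 718 mm
E3: ⌊718/2⌋ × 508 = 359 × 508 mm
E4: ⌊508/2⌋ × 359 = 254 × 359 mm

254 × 359 mm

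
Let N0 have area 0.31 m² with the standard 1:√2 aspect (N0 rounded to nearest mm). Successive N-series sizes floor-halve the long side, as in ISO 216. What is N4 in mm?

Let N0's short side be w mm. w · w√2 = 0.31 m² = 310,000 mm², so w ≈ 468.2 mm and w√2 ≈ 662.1 mm → N0 = 468 × 662 mm.
N1: ⌊662/2⌋ × 468 = 331 × 468 mm
N2: ⌊468/2⌋ × 331 = 234 × 331 mm
N3: ⌊331/2⌋ × 234 = 165 × 234 mm
N4: ⌊234/2⌋ × 165 = 117 × 165 mm

117 × 165 mm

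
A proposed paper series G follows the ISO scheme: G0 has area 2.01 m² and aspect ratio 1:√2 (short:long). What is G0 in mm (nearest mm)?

1192 × 1686 mm

Let the short side be w mm. Then w · w√2 = 2.01 m² = 2,010,000 mm².
w² = 2,010,000/√2, so w ≈ 1192.2 mm; long side = w√2 ≈ 1686.0 mm.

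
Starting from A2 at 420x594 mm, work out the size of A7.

74 × 105 mm

A3: ⌊594/2⌋ × 420 = 297 × 420 mm
A4: ⌊420/2⌋ × 297 = 210 × 297 mm
A5: ⌊297/2⌋ × 210 = 148 × 210 mm
A6: ⌊210/2⌋ × 148 = 105 × 148 mm
A7: ⌊148/2⌋ × 105 = 74 × 105 mm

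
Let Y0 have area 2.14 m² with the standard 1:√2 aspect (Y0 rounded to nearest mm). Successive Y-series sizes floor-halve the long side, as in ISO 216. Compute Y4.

Let Y0's short side be w mm. w · w√2 = 2.14 m² = 2,140,000 mm², so w ≈ 1230.1 mm and w√2 ≈ 1739.7 mm → Y0 = 1230 × 1740 mm.
Y1: ⌊1740/2⌋ × 1230 = 870 × 1230 mm
Y2: ⌊1230/2⌋ × 870 = 615 × 870 mm
Y3: ⌊870/2⌋ × 615 = 435 × 615 mm
Y4: ⌊615/2⌋ × 435 = 307 × 435 mm

307 × 435 mm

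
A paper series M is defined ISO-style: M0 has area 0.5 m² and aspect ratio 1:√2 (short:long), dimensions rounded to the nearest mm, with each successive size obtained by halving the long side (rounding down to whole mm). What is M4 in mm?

148 × 210 mm

Let M0's short side be w mm. w · w√2 = 0.5 m² = 500,000 mm², so w ≈ 594.6 mm and w√2 ≈ 840.9 mm → M0 = 595 × 841 mm.
M1: ⌊841/2⌋ × 595 = 420 × 595 mm
M2: ⌊595/2⌋ × 420 = 297 × 420 mm
M3: ⌊420/2⌋ × 297 = 210 × 297 mm
M4: ⌊297/2⌋ × 210 = 148 × 210 mm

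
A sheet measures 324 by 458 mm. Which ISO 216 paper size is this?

C3 (324 × 458 mm)

Aspect ratio 458/324 ≈ 1.414 — close to the ISO √2 ≈ 1.414.
In the C-series (envelope sizes, between A and B): C3 = 324 × 458 mm.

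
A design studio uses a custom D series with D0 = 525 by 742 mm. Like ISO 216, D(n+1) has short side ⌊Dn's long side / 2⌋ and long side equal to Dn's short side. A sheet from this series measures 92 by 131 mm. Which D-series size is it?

D0: 525 × 742 mm
D1: 371 × 525 mm
D2: 262 × 371 mm
D3: 185 × 262 mm
D4: 131 × 185 mm
D5: 92 × 131 mm
D6: 65 × 92 mm
→ matches D5.

D5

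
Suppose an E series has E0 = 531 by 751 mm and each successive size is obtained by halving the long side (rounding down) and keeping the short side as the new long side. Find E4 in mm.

E1: ⌊751/2⌋ × 531 = 375 × 531 mm
E2: ⌊531/2⌋ × 375 = 265 × 375 mm
E3: ⌊375/2⌋ × 265 = 187 × 265 mm
E4: ⌊265/2⌋ × 187 = 132 × 187 mm

132 × 187 mm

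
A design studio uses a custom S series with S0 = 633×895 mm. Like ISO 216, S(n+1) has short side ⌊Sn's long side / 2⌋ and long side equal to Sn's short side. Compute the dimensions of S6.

S1 = 447 × 633 mm (from S0 by 1 halving).
S2: ⌊633/2⌋ × 447 = 316 × 447 mm
S3: ⌊447/2⌋ × 316 = 223 × 316 mm
S4: ⌊316/2⌋ × 223 = 158 × 223 mm
S5: ⌊223/2⌋ × 158 = 111 × 158 mm
S6: ⌊158/2⌋ × 111 = 79 × 111 mm

79 × 111 mm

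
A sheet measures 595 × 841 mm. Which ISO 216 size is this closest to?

A1 (594 × 841 mm)

Aspect ratio 841/595 ≈ 1.413 — close to the ISO √2 ≈ 1.414.
In the A-series (A0 area = 1 m²): A1 = 594 × 841 mm.
Off by 1 mm total — nearest standard size.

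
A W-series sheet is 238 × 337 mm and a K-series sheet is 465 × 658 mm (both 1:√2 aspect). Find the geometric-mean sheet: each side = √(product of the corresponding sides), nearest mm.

Short side: √(238 · 465) = √110670 ≈ 332.7 → 333 mm
Long side: √(337 · 658) = √221746 ≈ 470.9 → 471 mm

333 × 471 mm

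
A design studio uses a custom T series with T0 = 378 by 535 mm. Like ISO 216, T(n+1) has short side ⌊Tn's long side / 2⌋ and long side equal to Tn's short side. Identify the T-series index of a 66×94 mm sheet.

T5

T0: 378 × 535 mm
T1: 267 × 378 mm
T2: 189 × 267 mm
T3: 133 × 189 mm
T4: 94 × 133 mm
T5: 66 × 94 mm
T6: 47 × 66 mm
→ matches T5.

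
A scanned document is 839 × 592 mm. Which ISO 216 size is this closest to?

A1 (594 × 841 mm)

Aspect ratio 839/592 ≈ 1.417 — close to the ISO √2 ≈ 1.414.
In the A-series (A0 area = 1 m²): A1 = 594 × 841 mm.
Off by 4 mm total — nearest standard size.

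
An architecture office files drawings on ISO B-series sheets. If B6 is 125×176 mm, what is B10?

B7: ⌊176/2⌋ × 125 = 88 × 125 mm
B8: ⌊125/2⌋ × 88 = 62 × 88 mm
B9: ⌊88/2⌋ × 62 = 44 × 62 mm
B10: ⌊62/2⌋ × 44 = 31 × 44 mm

31 × 44 mm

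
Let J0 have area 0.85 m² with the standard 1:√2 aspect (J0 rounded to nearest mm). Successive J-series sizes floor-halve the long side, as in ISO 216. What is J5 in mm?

Let J0's short side be w mm. w · w√2 = 0.85 m² = 850,000 mm², so w ≈ 775.3 mm and w√2 ≈ 1096.4 mm → J0 = 775 × 1096 mm.
J1: ⌊1096/2⌋ × 775 = 548 × 775 mm
J2: ⌊775/2⌋ × 548 = 387 × 548 mm
J3: ⌊548/2⌋ × 387 = 274 × 387 mm
J4: ⌊387/2⌋ × 274 = 193 × 274 mm
J5: ⌊274/2⌋ × 193 = 137 × 193 mm

137 × 193 mm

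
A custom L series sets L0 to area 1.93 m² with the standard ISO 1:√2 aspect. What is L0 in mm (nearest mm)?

Let the short side be w mm. Then w · w√2 = 1.93 m² = 1,930,000 mm².
w² = 1,930,000/√2, so w ≈ 1168.2 mm; long side = w√2 ≈ 1652.1 mm.

1168 × 1652 mm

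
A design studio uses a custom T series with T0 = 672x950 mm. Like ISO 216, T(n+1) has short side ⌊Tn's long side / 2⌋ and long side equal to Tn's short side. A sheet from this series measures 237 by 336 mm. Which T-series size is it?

T3

T0: 672 × 950 mm
T1: 475 × 672 mm
T2: 336 × 475 mm
T3: 237 × 336 mm
T4: 168 × 237 mm
→ matches T3.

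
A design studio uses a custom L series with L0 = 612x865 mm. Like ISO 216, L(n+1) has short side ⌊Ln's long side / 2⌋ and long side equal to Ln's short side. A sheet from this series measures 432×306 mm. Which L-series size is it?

L2

L0: 612 × 865 mm
L1: 432 × 612 mm
L2: 306 × 432 mm
L3: 216 × 306 mm
→ matches L2.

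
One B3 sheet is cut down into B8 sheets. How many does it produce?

32

Each ISO step halves the sheet: 1 × B3 → 2 × B4 → 4 × B5 → 8 × B6 → …
From B3 to B8 is 5 halving steps: 2^5 = 32.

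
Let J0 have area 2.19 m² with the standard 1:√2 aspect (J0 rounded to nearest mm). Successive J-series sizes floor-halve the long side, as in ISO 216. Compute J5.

Let J0's short side be w mm. w · w√2 = 2.19 m² = 2,190,000 mm², so w ≈ 1244.4 mm and w√2 ≈ 1759.9 mm → J0 = 1244 × 1760 mm.
J1: ⌊1760/2⌋ × 1244 = 880 × 1244 mm
J2: ⌊1244/2⌋ × 880 = 622 × 880 mm
J3: ⌊880/2⌋ × 622 = 440 × 622 mm
J4: ⌊622/2⌋ × 440 = 311 × 440 mm
J5: ⌊440/2⌋ × 311 = 220 × 311 mm

220 × 311 mm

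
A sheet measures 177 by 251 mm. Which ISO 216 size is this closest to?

B5 (176 × 250 mm)

Aspect ratio 251/177 ≈ 1.418 — close to the ISO √2 ≈ 1.414.
In the B-series (B0 = 1000 × 1414 mm): B5 = 176 × 250 mm.
Off by 2 mm total — nearest standard size.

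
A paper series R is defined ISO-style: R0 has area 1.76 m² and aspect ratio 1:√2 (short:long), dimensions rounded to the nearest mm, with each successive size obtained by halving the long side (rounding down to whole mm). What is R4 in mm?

279 × 394 mm

Let R0's short side be w mm. w · w√2 = 1.76 m² = 1,760,000 mm², so w ≈ 1115.6 mm and w√2 ≈ 1577.7 mm → R0 = 1116 × 1578 mm.
R1: ⌊1578/2⌋ × 1116 = 789 × 1116 mm
R2: ⌊1116/2⌋ × 789 = 558 × 789 mm
R3: ⌊789/2⌋ × 558 = 394 × 558 mm
R4: ⌊558/2⌋ × 394 = 279 × 394 mm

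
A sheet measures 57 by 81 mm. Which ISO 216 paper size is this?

Aspect ratio 81/57 ≈ 1.421 — close to the ISO √2 ≈ 1.414.
In the C-series (envelope sizes, between A and B): C8 = 57 × 81 mm.

C8 (57 × 81 mm)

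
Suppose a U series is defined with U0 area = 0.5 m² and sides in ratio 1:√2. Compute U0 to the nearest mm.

595 × 841 mm

Let the short side be w mm. Then w · w√2 = 0.5 m² = 500,000 mm².
w² = 500,000/√2, so w ≈ 594.6 mm; long side = w√2 ≈ 840.9 mm.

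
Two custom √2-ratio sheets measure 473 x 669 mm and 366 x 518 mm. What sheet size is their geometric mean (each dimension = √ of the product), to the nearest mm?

Short side: √(473 · 366) = √173118 ≈ 416.1 → 416 mm
Long side: √(669 · 518) = √346542 ≈ 588.7 → 589 mm

416 × 589 mm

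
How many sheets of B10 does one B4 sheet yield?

64

B4 = 250 × 353 mm; B10 = 31 × 44 mm.
Each halving step doubles the count; 6 steps from B4 to B10.
2^6 = 64.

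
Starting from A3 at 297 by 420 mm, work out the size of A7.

A4: ⌊420/2⌋ × 297 = 210 × 297 mm
A5: ⌊297/2⌋ × 210 = 148 × 210 mm
A6: ⌊210/2⌋ × 148 = 105 × 148 mm
A7: ⌊148/2⌋ × 105 = 74 × 105 mm

74 × 105 mm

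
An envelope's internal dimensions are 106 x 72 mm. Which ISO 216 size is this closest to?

A7 (74 × 105 mm)

Aspect ratio 106/72 ≈ 1.472 (ISO target is √2 ≈ 1.414).
In the A-series (A0 area = 1 m²): A7 = 74 × 105 mm.
Off by 3 mm total — nearest standard size.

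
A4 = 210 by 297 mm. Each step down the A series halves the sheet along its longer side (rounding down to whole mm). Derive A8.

A5: ⌊297/2⌋ × 210 = 148 × 210 mm
A6: ⌊210/2⌋ × 148 = 105 × 148 mm
A7: ⌊148/2⌋ × 105 = 74 × 105 mm
A8: ⌊105/2⌋ × 74 = 52 × 74 mm

52 × 74 mm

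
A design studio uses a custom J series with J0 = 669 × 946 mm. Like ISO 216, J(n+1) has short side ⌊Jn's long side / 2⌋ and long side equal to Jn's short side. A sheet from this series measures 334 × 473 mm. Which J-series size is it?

J2

J0: 669 × 946 mm
J1: 473 × 669 mm
J2: 334 × 473 mm
J3: 236 × 334 mm
→ matches J2.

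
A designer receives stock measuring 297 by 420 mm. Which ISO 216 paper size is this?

Aspect ratio 420/297 ≈ 1.414 — close to the ISO √2 ≈ 1.414.
In the A-series (A0 area = 1 m²): A3 = 297 × 420 mm.

A3 (297 × 420 mm)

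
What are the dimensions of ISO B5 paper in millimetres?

176 × 250 mm

B0 = 1000 × 1414 mm (B0 has a 1000 mm short side, aspect 1:√2).
B1: ⌊1414/2⌋ × 1000 = 707 × 1000 mm
B2: ⌊1000/2⌋ × 707 = 500 × 707 mm
B3: ⌊707/2⌋ × 500 = 353 × 500 mm
B4: ⌊500/2⌋ × 353 = 250 × 353 mm
B5: ⌊353/2⌋ × 250 = 176 × 250 mm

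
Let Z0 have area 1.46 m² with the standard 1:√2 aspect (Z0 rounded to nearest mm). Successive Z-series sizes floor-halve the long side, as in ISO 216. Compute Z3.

359 × 508 mm

Let Z0's short side be w mm. w · w√2 = 1.46 m² = 1,460,000 mm², so w ≈ 1016.1 mm and w√2 ≈ 1436.9 mm → Z0 = 1016 × 1437 mm.
Z1: ⌊1437/2⌋ × 1016 = 718 × 1016 mm
Z2: ⌊1016/2⌋ × 718 = 508 × 718 mm
Z3: ⌊718/2⌋ × 508 = 359 × 508 mm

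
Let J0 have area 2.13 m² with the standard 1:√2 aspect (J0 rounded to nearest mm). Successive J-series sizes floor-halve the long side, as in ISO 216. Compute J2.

Let J0's short side be w mm. w · w√2 = 2.13 m² = 2,130,000 mm², so w ≈ 1227.2 mm and w√2 ≈ 1735.6 mm → J0 = 1227 × 1736 mm.
J1: ⌊1736/2⌋ × 1227 = 868 × 1227 mm
J2: ⌊1227/2⌋ × 868 = 613 × 868 mm

613 × 868 mm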